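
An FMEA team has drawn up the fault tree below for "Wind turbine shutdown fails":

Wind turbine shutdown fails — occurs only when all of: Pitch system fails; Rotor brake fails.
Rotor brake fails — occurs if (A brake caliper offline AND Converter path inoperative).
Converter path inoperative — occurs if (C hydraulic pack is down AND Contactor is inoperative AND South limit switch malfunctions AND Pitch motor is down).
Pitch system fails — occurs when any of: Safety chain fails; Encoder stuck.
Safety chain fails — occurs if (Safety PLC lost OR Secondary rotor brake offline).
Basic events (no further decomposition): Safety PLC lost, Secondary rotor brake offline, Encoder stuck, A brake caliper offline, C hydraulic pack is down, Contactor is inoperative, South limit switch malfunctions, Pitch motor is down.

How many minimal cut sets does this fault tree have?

3

Safety chain fails [OR]: union of children's cut sets → 2 cut set(s).
Pitch system fails [OR]: union of children's cut sets → 3 cut set(s).
Converter path inoperative [AND]: one cut set from each child combined → 1 × 1 × 1 × 1 = 1 cut set(s).
Rotor brake fails [AND]: one cut set from each child combined → 1 × 1 = 1 cut set(s).
Wind turbine shutdown fails [AND]: one cut set from each child combined → 3 × 1 = 3 cut set(s).
Minimal cut sets: {A brake caliper offline, C hydraulic pack is down, Contactor is inoperative, Pitch motor is down, Safety PLC lost, South limit switch malfunctions}; {A brake caliper offline, C hydraulic pack is down, Contactor is inoperative, Pitch motor is down, Secondary rotor brake offline, South limit switch malfunctions}; {A brake caliper offline, C hydraulic pack is down, Contactor is inoperative, Encoder stuck, Pitch motor is down, South limit switch malfunctions}.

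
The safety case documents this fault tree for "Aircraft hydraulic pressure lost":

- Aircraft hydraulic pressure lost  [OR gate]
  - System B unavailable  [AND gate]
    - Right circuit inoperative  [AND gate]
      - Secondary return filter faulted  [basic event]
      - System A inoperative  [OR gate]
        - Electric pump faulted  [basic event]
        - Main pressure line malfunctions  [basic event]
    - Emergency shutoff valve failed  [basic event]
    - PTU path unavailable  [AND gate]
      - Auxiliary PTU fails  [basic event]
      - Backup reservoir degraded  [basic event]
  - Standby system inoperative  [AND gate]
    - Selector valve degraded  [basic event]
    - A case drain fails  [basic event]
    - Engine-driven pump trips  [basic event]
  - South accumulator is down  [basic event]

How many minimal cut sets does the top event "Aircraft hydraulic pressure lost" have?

System A inoperative [OR]: union of children's cut sets → 2 cut set(s).
Right circuit inoperative [AND]: one cut set from each child combined → 1 × 2 = 2 cut set(s).
PTU path unavailable [AND]: one cut set from each child combined → 1 × 1 = 1 cut set(s).
System B unavailable [AND]: one cut set from each child combined → 2 × 1 × 1 = 2 cut set(s).
Standby system inoperative [AND]: one cut set from each child combined → 1 × 1 × 1 = 1 cut set(s).
Aircraft hydraulic pressure lost [OR]: union of children's cut sets → 4 cut set(s).
Minimal cut sets: {Auxiliary PTU fails, Backup reservoir degraded, Electric pump faulted, Emergency shutoff valve failed, Secondary return filter faulted}; {Auxiliary PTU fails, Backup reservoir degraded, Emergency shutoff valve failed, Main pressure line malfunctions, Secondary return filter faulted}; {A case drain fails, Engine-driven pump trips, Selector valve degraded}; {South accumulator is down}.

4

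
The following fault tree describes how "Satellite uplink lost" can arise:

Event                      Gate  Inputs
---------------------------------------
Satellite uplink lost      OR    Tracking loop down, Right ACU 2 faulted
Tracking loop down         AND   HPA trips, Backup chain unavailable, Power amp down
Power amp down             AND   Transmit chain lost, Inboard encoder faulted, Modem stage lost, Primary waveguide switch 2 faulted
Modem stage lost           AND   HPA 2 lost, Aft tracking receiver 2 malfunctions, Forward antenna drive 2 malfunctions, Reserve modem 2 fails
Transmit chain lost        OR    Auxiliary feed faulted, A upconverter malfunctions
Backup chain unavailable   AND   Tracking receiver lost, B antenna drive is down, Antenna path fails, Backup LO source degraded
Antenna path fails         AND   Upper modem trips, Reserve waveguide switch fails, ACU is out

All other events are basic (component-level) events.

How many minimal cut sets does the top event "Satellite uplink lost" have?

3

Antenna path fails [AND]: one cut set from each child combined → 1 × 1 × 1 = 1 cut set(s).
Backup chain unavailable [AND]: one cut set from each child combined → 1 × 1 × 1 × 1 = 1 cut set(s).
Transmit chain lost [OR]: union of children's cut sets → 2 cut set(s).
Modem stage lost [AND]: one cut set from each child combined → 1 × 1 × 1 × 1 = 1 cut set(s).
Power amp down [AND]: one cut set from each child combined → 2 × 1 × 1 × 1 = 2 cut set(s).
Tracking loop down [AND]: one cut set from each child combined → 1 × 1 × 2 = 2 cut set(s).
Satellite uplink lost [OR]: union of children's cut sets → 3 cut set(s).
Minimal cut sets: {ACU is out, Aft tracking receiver 2 malfunctions, Auxiliary feed faulted, B antenna drive is down, Backup LO source degraded, Forward antenna drive 2 malfunctions, HPA 2 lost, HPA trips, Inboard encoder faulted, Primary waveguide switch 2 faulted, Reserve modem 2 fails, Reserve waveguide switch fails, Tracking receiver lost, Upper modem trips}; {A upconverter malfunctions, ACU is out, Aft tracking receiver 2 malfunctions, B antenna drive is down, Backup LO source degraded, Forward antenna drive 2 malfunctions, HPA 2 lost, HPA trips, Inboard encoder faulted, Primary waveguide switch 2 faulted, Reserve modem 2 fails, Reserve waveguide switch fails, Tracking receiver lost, Upper modem trips}; {Right ACU 2 faulted}.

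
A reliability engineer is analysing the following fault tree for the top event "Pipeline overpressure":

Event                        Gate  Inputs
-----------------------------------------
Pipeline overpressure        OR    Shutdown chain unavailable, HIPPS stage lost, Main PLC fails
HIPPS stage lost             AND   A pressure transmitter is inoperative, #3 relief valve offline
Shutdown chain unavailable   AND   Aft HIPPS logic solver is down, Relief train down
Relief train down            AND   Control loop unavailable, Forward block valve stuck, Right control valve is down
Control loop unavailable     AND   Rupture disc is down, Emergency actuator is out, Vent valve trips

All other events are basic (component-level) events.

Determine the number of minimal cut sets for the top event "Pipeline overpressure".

Control loop unavailable [AND]: one cut set from each child combined → 1 × 1 × 1 = 1 cut set(s).
Relief train down [AND]: one cut set from each child combined → 1 × 1 × 1 = 1 cut set(s).
Shutdown chain unavailable [AND]: one cut set from each child combined → 1 × 1 = 1 cut set(s).
HIPPS stage lost [AND]: one cut set from each child combined → 1 × 1 = 1 cut set(s).
Pipeline overpressure [OR]: union of children's cut sets → 3 cut set(s).
Minimal cut sets: {Aft HIPPS logic solver is down, Emergency actuator is out, Forward block valve stuck, Right control valve is down, Rupture disc is down, Vent valve trips}; {#3 relief valve offline, A pressure transmitter is inoperative}; {Main PLC fails}.

3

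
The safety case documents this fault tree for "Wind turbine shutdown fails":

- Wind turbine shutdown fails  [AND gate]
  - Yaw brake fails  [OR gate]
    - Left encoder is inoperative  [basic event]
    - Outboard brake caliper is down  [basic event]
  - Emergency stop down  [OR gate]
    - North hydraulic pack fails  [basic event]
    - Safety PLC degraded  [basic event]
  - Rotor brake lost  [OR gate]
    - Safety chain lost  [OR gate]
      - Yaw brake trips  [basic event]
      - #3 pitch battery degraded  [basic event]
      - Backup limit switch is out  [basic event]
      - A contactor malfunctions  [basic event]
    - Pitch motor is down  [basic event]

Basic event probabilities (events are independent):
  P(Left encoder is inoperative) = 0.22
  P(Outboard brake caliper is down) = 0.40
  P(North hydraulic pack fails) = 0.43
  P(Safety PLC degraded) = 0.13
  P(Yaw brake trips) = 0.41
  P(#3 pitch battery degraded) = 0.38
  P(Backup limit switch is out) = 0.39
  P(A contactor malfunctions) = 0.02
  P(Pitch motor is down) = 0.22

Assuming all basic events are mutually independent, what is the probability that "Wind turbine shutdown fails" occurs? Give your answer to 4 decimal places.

0.2224

P(Yaw brake fails) [OR] = 1 − (1−0.22) × (1−0.40) = 0.532000
P(Emergency stop down) [OR] = 1 − (1−0.43) × (1−0.13) = 0.504100
P(Safety chain lost) [OR] = 1 − (1−0.41) × (1−0.38) × (1−0.39) × (1−0.02) = 0.781325
P(Rotor brake lost) [OR] = 1 − (1−0.781325) × (1−0.22) = 0.829434
P(Wind turbine shutdown fails) [AND] = 0.532000 × 0.504100 × 0.829434 = 0.222439
Rounded to 4 decimal places: P(Wind turbine shutdown fails) ≈ 0.2224.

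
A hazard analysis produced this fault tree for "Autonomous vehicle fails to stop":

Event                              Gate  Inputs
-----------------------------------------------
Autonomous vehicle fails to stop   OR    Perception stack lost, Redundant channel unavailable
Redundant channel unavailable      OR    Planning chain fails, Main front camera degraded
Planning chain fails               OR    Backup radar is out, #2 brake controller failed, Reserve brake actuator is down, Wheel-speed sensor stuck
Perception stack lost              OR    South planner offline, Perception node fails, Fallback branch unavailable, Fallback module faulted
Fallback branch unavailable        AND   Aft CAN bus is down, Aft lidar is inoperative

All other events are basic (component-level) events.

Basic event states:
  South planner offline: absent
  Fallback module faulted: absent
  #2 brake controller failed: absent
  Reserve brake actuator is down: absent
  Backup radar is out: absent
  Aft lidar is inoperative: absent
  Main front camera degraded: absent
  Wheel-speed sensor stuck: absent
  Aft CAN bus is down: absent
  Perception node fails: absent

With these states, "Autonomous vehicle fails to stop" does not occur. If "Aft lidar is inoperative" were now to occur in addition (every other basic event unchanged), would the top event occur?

Counterfactual: set "Aft lidar is inoperative" to occurred.
Fallback branch unavailable [AND]: Aft CAN bus is down=not, Aft lidar is inoperative=occurs → not all inputs occur → does not occur.
Perception stack lost [OR]: South planner offline=not, Perception node fails=not, Fallback branch unavailable=not, Fallback module faulted=not → no input occurs → does not occur.
Planning chain fails [OR]: Backup radar is out=not, #2 brake controller failed=not, Reserve brake actuator is down=not, Wheel-speed sensor stuck=not → no input occurs → does not occur.
Redundant channel unavailable [OR]: Planning chain fails=not, Main front camera degraded=not → no input occurs → does not occur.
Autonomous vehicle fails to stop [OR]: Perception stack lost=not, Redundant channel unavailable=not → no input occurs → does not occur.

No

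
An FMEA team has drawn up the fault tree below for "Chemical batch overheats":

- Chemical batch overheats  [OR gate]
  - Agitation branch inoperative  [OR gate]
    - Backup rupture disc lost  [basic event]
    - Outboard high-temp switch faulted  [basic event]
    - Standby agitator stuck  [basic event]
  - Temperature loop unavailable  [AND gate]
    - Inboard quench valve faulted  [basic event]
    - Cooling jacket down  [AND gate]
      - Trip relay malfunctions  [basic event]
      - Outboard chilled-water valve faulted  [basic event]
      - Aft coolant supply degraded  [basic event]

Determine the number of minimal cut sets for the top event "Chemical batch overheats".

4

Agitation branch inoperative [OR]: union of children's cut sets → 3 cut set(s).
Cooling jacket down [AND]: one cut set from each child combined → 1 × 1 × 1 = 1 cut set(s).
Temperature loop unavailable [AND]: one cut set from each child combined → 1 × 1 = 1 cut set(s).
Chemical batch overheats [OR]: union of children's cut sets → 4 cut set(s).
Minimal cut sets: {Backup rupture disc lost}; {Outboard high-temp switch faulted}; {Standby agitator stuck}; {Aft coolant supply degraded, Inboard quench valve faulted, Outboard chilled-water valve faulted, Trip relay malfunctions}.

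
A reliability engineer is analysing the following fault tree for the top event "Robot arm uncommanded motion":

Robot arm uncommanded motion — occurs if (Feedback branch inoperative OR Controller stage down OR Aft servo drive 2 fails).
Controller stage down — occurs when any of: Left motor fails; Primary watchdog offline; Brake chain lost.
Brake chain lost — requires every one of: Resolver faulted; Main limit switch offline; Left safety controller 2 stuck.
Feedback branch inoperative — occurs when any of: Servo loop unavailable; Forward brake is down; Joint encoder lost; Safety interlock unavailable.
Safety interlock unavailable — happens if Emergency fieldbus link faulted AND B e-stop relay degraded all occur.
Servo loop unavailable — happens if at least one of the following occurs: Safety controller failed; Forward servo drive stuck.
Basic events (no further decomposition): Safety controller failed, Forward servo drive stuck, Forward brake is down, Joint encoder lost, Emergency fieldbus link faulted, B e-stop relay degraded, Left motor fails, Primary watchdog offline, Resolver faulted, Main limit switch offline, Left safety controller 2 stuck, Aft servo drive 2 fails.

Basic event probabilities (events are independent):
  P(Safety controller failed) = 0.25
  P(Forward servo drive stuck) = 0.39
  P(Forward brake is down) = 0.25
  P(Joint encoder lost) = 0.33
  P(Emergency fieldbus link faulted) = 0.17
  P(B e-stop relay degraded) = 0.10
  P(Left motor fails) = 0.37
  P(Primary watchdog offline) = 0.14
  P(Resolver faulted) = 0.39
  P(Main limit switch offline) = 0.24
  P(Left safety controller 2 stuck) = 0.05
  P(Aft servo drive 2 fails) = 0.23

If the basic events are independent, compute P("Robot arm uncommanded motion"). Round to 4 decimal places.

P(Servo loop unavailable) [OR] = 1 − (1−0.25) × (1−0.39) = 0.542500
P(Safety interlock unavailable) [AND] = 0.17 × 0.10 = 0.017000
P(Feedback branch inoperative) [OR] = 1 − (1−0.542500) × (1−0.25) × (1−0.33) × (1−0.017000) = 0.774014
P(Brake chain lost) [AND] = 0.39 × 0.24 × 0.05 = 0.004680
P(Controller stage down) [OR] = 1 − (1−0.37) × (1−0.14) × (1−0.004680) = 0.460736
P(Robot arm uncommanded motion) [OR] = 1 − (1−0.774014) × (1−0.460736) × (1−0.23) = 0.906163
Rounded to 4 decimal places: P(Robot arm uncommanded motion) ≈ 0.9062.

0.9062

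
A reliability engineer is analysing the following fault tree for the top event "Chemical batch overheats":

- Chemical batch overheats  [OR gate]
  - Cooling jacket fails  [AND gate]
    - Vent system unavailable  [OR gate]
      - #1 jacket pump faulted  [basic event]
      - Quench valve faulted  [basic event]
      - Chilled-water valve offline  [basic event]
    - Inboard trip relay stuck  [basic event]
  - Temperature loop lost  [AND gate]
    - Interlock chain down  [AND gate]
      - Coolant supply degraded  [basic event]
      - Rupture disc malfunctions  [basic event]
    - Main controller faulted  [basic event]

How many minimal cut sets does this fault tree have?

4

Vent system unavailable [OR]: union of children's cut sets → 3 cut set(s).
Cooling jacket fails [AND]: one cut set from each child combined → 3 × 1 = 3 cut set(s).
Interlock chain down [AND]: one cut set from each child combined → 1 × 1 = 1 cut set(s).
Temperature loop lost [AND]: one cut set from each child combined → 1 × 1 = 1 cut set(s).
Chemical batch overheats [OR]: union of children's cut sets → 4 cut set(s).
Minimal cut sets: {#1 jacket pump faulted, Inboard trip relay stuck}; {Inboard trip relay stuck, Quench valve faulted}; {Chilled-water valve offline, Inboard trip relay stuck}; {Coolant supply degraded, Main controller faulted, Rupture disc malfunctions}.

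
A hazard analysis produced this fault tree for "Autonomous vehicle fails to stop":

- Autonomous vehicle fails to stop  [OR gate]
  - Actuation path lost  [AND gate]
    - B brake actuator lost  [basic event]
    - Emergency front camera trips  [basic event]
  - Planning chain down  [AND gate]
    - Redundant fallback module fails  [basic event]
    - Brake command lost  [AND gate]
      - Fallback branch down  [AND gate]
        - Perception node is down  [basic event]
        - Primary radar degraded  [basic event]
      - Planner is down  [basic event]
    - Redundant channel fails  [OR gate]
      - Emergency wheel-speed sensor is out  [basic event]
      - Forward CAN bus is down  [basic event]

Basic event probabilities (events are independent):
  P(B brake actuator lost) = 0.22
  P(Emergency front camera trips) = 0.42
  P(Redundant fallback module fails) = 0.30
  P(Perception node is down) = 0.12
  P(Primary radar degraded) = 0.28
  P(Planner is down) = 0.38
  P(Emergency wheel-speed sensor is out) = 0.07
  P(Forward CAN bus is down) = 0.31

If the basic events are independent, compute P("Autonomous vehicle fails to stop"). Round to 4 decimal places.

P(Actuation path lost) [AND] = 0.22 × 0.42 = 0.092400
P(Fallback branch down) [AND] = 0.12 × 0.28 = 0.033600
P(Brake command lost) [AND] = 0.033600 × 0.38 = 0.012768
P(Redundant channel fails) [OR] = 1 − (1−0.07) × (1−0.31) = 0.358300
P(Planning chain down) [AND] = 0.30 × 0.012768 × 0.358300 = 0.001372
P(Autonomous vehicle fails to stop) [OR] = 1 − (1−0.092400) × (1−0.001372) = 0.093645
Rounded to 4 decimal places: P(Autonomous vehicle fails to stop) ≈ 0.0936.

0.0936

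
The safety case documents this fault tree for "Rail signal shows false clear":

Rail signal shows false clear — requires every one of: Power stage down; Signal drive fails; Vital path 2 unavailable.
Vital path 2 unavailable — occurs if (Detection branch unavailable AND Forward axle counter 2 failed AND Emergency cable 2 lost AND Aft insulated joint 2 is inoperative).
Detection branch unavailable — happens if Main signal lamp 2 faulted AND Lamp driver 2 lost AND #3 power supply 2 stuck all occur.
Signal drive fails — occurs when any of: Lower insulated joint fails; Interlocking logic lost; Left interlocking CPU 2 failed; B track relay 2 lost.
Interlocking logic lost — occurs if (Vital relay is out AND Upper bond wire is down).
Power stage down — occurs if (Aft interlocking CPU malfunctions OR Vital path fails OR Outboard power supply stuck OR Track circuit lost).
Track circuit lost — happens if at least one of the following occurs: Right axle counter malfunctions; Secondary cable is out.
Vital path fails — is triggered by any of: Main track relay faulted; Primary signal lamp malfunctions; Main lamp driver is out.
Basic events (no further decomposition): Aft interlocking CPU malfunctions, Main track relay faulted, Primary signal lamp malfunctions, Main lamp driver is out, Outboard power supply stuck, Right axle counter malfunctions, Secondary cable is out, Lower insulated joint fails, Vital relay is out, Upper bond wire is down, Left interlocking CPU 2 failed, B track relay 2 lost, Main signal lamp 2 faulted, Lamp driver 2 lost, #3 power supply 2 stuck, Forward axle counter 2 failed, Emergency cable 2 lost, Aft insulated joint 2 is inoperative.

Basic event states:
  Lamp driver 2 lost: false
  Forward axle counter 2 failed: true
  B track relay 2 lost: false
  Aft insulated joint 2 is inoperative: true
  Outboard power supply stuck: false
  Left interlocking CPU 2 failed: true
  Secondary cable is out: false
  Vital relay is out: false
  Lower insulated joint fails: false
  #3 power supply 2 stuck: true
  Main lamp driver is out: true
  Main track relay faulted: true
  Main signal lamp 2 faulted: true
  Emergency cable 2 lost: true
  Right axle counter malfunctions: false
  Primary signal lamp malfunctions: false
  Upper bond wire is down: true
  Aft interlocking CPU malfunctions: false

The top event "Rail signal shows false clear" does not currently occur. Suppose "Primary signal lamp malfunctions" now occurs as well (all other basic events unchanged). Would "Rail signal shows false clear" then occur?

Counterfactual: set "Primary signal lamp malfunctions" to occurred.
Vital path fails [OR]: Main track relay faulted=occurs, Primary signal lamp malfunctions=occurs, Main lamp driver is out=occurs → at least one input occurs → occurs.
Track circuit lost [OR]: Right axle counter malfunctions=not, Secondary cable is out=not → no input occurs → does not occur.
Power stage down [OR]: Aft interlocking CPU malfunctions=not, Vital path fails=occurs, Outboard power supply stuck=not, Track circuit lost=not → at least one input occurs → occurs.
Interlocking logic lost [AND]: Vital relay is out=not, Upper bond wire is down=occurs → not all inputs occur → does not occur.
Signal drive fails [OR]: Lower insulated joint fails=not, Interlocking logic lost=not, Left interlocking CPU 2 failed=occurs, B track relay 2 lost=not → at least one input occurs → occurs.
Detection branch unavailable [AND]: Main signal lamp 2 faulted=occurs, Lamp driver 2 lost=not, #3 power supply 2 stuck=occurs → not all inputs occur → does not occur.
Vital path 2 unavailable [AND]: Detection branch unavailable=not, Forward axle counter 2 failed=occurs, Emergency cable 2 lost=occurs, Aft insulated joint 2 is inoperative=occurs → not all inputs occur → does not occur.
Rail signal shows false clear [AND]: Power stage down=occurs, Signal drive fails=occurs, Vital path 2 unavailable=not → not all inputs occur → does not occur.

No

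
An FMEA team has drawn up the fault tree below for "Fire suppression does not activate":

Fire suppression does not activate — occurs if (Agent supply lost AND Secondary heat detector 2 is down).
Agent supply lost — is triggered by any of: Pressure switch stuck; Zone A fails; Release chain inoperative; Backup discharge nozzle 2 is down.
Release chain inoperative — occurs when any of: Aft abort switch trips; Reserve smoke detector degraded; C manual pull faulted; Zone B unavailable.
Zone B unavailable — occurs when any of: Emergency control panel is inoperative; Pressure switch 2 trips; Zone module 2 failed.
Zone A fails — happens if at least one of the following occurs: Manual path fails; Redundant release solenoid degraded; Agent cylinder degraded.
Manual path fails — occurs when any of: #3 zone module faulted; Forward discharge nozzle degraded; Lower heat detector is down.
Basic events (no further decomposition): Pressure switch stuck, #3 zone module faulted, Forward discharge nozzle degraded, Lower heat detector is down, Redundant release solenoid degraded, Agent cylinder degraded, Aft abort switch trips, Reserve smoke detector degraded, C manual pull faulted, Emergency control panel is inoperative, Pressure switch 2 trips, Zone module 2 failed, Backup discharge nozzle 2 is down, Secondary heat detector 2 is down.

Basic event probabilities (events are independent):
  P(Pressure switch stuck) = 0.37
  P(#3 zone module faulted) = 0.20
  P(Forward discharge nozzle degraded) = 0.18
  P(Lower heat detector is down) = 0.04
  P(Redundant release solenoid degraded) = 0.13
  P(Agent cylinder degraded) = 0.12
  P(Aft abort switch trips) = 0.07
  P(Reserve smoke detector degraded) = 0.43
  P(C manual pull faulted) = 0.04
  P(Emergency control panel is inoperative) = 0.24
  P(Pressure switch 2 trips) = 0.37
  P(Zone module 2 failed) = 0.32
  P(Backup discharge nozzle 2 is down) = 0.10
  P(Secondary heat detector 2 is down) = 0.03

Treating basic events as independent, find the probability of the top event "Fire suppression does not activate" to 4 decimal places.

P(Manual path fails) [OR] = 1 − (1−0.20) × (1−0.18) × (1−0.04) = 0.370240
P(Zone A fails) [OR] = 1 − (1−0.370240) × (1−0.13) × (1−0.12) = 0.517856
P(Zone B unavailable) [OR] = 1 − (1−0.24) × (1−0.37) × (1−0.32) = 0.674416
P(Release chain inoperative) [OR] = 1 − (1−0.07) × (1−0.43) × (1−0.04) × (1−0.674416) = 0.834312
P(Agent supply lost) [OR] = 1 − (1−0.37) × (1−0.517856) × (1−0.834312) × (1−0.10) = 0.954705
P(Fire suppression does not activate) [AND] = 0.954705 × 0.03 = 0.028641
Rounded to 4 decimal places: P(Fire suppression does not activate) ≈ 0.0286.

0.0286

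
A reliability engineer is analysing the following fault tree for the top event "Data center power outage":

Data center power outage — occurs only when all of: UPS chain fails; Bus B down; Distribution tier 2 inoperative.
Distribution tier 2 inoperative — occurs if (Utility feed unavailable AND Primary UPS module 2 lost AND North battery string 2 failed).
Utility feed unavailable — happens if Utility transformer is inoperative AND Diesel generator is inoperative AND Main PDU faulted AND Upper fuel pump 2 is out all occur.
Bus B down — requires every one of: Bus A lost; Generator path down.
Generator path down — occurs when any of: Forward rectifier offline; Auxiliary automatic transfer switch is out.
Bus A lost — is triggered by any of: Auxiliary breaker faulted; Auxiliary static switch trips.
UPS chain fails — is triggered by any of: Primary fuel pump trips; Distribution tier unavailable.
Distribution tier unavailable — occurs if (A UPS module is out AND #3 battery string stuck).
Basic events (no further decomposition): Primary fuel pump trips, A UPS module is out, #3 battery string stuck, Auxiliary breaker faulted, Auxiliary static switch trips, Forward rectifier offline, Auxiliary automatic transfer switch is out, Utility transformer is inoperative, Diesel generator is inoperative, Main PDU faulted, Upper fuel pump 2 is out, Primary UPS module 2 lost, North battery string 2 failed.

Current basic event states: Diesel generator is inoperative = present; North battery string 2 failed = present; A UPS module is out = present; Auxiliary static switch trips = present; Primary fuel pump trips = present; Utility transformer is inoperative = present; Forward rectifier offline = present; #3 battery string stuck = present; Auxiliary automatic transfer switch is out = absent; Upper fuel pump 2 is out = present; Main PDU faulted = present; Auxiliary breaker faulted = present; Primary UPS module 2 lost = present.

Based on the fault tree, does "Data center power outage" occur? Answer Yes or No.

Yes

Distribution tier unavailable [AND]: A UPS module is out=occurs, #3 battery string stuck=occurs → all inputs occur → occurs.
UPS chain fails [OR]: Primary fuel pump trips=occurs, Distribution tier unavailable=occurs → at least one input occurs → occurs.
Bus A lost [OR]: Auxiliary breaker faulted=occurs, Auxiliary static switch trips=occurs → at least one input occurs → occurs.
Generator path down [OR]: Forward rectifier offline=occurs, Auxiliary automatic transfer switch is out=not → at least one input occurs → occurs.
Bus B down [AND]: Bus A lost=occurs, Generator path down=occurs → all inputs occur → occurs.
Utility feed unavailable [AND]: Utility transformer is inoperative=occurs, Diesel generator is inoperative=occurs, Main PDU faulted=occurs, Upper fuel pump 2 is out=occurs → all inputs occur → occurs.
Distribution tier 2 inoperative [AND]: Utility feed unavailable=occurs, Primary UPS module 2 lost=occurs, North battery string 2 failed=occurs → all inputs occur → occurs.
Data center power outage [AND]: UPS chain fails=occurs, Bus B down=occurs, Distribution tier 2 inoperative=occurs → all inputs occur → occurs.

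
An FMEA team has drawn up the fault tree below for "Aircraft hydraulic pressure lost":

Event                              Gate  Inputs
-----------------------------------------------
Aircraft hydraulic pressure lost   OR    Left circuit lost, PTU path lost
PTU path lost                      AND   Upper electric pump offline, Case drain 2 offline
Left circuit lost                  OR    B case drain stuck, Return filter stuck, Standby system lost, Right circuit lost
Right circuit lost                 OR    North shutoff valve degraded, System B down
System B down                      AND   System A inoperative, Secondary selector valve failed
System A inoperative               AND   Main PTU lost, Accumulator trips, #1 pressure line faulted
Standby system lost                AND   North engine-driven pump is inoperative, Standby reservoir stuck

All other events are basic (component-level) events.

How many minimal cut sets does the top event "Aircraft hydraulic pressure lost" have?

6

Standby system lost [AND]: one cut set from each child combined → 1 × 1 = 1 cut set(s).
System A inoperative [AND]: one cut set from each child combined → 1 × 1 × 1 = 1 cut set(s).
System B down [AND]: one cut set from each child combined → 1 × 1 = 1 cut set(s).
Right circuit lost [OR]: union of children's cut sets → 2 cut set(s).
Left circuit lost [OR]: union of children's cut sets → 5 cut set(s).
PTU path lost [AND]: one cut set from each child combined → 1 × 1 = 1 cut set(s).
Aircraft hydraulic pressure lost [OR]: union of children's cut sets → 6 cut set(s).
Minimal cut sets: {B case drain stuck}; {Return filter stuck}; {North engine-driven pump is inoperative, Standby reservoir stuck}; {North shutoff valve degraded}; {#1 pressure line faulted, Accumulator trips, Main PTU lost, Secondary selector valve failed}; {Case drain 2 offline, Upper electric pump offline}.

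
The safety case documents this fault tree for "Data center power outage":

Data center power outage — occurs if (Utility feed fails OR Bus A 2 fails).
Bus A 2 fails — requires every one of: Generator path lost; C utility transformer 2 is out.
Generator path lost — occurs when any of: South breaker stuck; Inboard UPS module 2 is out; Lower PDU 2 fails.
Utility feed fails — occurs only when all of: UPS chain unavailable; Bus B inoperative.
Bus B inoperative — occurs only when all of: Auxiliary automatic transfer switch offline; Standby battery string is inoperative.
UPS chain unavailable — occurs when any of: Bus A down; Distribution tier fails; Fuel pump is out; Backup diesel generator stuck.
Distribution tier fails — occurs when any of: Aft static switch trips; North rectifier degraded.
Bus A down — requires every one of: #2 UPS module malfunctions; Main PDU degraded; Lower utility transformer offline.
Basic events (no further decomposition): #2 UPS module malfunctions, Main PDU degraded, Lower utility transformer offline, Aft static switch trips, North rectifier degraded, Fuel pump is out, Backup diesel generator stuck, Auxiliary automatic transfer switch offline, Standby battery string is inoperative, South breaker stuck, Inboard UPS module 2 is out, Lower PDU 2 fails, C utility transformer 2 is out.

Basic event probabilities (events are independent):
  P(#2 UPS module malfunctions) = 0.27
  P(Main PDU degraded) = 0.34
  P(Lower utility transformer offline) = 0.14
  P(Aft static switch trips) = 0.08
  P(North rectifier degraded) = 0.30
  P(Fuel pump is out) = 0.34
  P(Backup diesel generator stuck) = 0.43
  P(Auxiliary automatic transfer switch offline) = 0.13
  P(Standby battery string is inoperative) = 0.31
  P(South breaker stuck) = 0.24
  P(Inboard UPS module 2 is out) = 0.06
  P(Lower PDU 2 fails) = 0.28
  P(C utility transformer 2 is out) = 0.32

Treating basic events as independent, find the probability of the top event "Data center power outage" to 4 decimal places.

0.1813

P(Bus A down) [AND] = 0.27 × 0.34 × 0.14 = 0.012852
P(Distribution tier fails) [OR] = 1 − (1−0.08) × (1−0.30) = 0.356000
P(UPS chain unavailable) [OR] = 1 − (1−0.012852) × (1−0.356000) × (1−0.34) × (1−0.43) = 0.760841
P(Bus B inoperative) [AND] = 0.13 × 0.31 = 0.040300
P(Utility feed fails) [AND] = 0.760841 × 0.040300 = 0.030662
P(Generator path lost) [OR] = 1 − (1−0.24) × (1−0.06) × (1−0.28) = 0.485632
P(Bus A 2 fails) [AND] = 0.485632 × 0.32 = 0.155402
P(Data center power outage) [OR] = 1 − (1−0.030662) × (1−0.155402) = 0.181299
Rounded to 4 decimal places: P(Data center power outage) ≈ 0.1813.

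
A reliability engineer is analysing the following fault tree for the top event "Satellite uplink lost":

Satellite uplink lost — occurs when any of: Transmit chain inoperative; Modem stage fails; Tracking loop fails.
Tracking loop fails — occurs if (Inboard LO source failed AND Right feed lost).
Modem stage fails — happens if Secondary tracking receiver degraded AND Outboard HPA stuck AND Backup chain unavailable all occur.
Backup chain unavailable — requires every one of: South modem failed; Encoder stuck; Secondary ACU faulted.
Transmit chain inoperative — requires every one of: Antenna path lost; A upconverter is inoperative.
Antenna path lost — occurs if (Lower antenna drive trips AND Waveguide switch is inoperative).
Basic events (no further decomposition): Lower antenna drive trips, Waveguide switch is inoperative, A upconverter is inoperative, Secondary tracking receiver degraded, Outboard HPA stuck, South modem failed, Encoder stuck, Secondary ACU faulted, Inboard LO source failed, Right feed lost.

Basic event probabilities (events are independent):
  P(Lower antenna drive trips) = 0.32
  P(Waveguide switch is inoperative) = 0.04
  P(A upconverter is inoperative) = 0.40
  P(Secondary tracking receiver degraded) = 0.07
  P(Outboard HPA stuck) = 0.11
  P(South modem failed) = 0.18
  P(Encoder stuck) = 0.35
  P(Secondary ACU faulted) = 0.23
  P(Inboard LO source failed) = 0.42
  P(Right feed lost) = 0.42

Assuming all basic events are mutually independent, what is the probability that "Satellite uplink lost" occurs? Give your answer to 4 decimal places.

0.1807

P(Antenna path lost) [AND] = 0.32 × 0.04 = 0.012800
P(Transmit chain inoperative) [AND] = 0.012800 × 0.40 = 0.005120
P(Backup chain unavailable) [AND] = 0.18 × 0.35 × 0.23 = 0.014490
P(Modem stage fails) [AND] = 0.07 × 0.11 × 0.014490 = 0.000112
P(Tracking loop fails) [AND] = 0.42 × 0.42 = 0.176400
P(Satellite uplink lost) [OR] = 1 − (1−0.005120) × (1−0.000112) × (1−0.176400) = 0.180709
Rounded to 4 decimal places: P(Satellite uplink lost) ≈ 0.1807.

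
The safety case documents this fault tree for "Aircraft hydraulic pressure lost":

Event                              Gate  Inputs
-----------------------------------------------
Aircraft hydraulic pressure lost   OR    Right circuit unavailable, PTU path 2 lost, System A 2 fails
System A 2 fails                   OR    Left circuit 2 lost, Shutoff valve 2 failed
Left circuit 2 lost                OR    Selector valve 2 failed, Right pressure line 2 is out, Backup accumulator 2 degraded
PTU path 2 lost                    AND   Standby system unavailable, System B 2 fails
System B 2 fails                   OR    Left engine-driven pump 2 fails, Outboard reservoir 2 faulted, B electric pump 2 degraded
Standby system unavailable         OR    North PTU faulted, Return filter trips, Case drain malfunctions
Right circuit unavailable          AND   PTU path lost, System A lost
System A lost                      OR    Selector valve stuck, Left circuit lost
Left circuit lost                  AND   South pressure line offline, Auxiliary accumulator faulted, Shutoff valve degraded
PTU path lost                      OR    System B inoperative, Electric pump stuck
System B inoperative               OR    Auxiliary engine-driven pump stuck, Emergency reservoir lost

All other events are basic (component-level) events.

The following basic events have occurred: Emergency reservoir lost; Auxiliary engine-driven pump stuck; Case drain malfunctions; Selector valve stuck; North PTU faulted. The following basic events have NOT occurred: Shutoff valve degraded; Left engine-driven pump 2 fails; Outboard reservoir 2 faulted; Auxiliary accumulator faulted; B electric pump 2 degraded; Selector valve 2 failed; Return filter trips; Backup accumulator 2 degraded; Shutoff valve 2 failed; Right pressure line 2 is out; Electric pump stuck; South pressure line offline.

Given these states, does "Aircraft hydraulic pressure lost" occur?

Yes

System B inoperative [OR]: Auxiliary engine-driven pump stuck=occurs, Emergency reservoir lost=occurs → at least one input occurs → occurs.
PTU path lost [OR]: System B inoperative=occurs, Electric pump stuck=not → at least one input occurs → occurs.
Left circuit lost [AND]: South pressure line offline=not, Auxiliary accumulator faulted=not, Shutoff valve degraded=not → not all inputs occur → does not occur.
System A lost [OR]: Selector valve stuck=occurs, Left circuit lost=not → at least one input occurs → occurs.
Right circuit unavailable [AND]: PTU path lost=occurs, System A lost=occurs → all inputs occur → occurs.
Standby system unavailable [OR]: North PTU faulted=occurs, Return filter trips=not, Case drain malfunctions=occurs → at least one input occurs → occurs.
System B 2 fails [OR]: Left engine-driven pump 2 fails=not, Outboard reservoir 2 faulted=not, B electric pump 2 degraded=not → no input occurs → does not occur.
PTU path 2 lost [AND]: Standby system unavailable=occurs, System B 2 fails=not → not all inputs occur → does not occur.
Left circuit 2 lost [OR]: Selector valve 2 failed=not, Right pressure line 2 is out=not, Backup accumulator 2 degraded=not → no input occurs → does not occur.
System A 2 fails [OR]: Left circuit 2 lost=not, Shutoff valve 2 failed=not → no input occurs → does not occur.
Aircraft hydraulic pressure lost [OR]: Right circuit unavailable=occurs, PTU path 2 lost=not, System A 2 fails=not → at least one input occurs → occurs.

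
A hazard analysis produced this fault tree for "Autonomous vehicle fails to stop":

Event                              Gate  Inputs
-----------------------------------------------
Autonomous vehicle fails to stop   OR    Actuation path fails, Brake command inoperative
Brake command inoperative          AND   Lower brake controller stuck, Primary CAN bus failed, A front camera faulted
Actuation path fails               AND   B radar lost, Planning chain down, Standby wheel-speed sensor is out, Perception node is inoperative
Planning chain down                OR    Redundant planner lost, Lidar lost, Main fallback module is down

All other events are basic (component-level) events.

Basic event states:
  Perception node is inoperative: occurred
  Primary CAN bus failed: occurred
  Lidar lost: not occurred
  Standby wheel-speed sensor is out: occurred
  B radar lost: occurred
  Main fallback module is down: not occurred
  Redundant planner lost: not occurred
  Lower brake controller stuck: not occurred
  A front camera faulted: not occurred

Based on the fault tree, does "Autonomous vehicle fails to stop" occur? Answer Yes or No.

No

Planning chain down [OR]: Redundant planner lost=not, Lidar lost=not, Main fallback module is down=not → no input occurs → does not occur.
Actuation path fails [AND]: B radar lost=occurs, Planning chain down=not, Standby wheel-speed sensor is out=occurs, Perception node is inoperative=occurs → not all inputs occur → does not occur.
Brake command inoperative [AND]: Lower brake controller stuck=not, Primary CAN bus failed=occurs, A front camera faulted=not → not all inputs occur → does not occur.
Autonomous vehicle fails to stop [OR]: Actuation path fails=not, Brake command inoperative=not → no input occurs → does not occur.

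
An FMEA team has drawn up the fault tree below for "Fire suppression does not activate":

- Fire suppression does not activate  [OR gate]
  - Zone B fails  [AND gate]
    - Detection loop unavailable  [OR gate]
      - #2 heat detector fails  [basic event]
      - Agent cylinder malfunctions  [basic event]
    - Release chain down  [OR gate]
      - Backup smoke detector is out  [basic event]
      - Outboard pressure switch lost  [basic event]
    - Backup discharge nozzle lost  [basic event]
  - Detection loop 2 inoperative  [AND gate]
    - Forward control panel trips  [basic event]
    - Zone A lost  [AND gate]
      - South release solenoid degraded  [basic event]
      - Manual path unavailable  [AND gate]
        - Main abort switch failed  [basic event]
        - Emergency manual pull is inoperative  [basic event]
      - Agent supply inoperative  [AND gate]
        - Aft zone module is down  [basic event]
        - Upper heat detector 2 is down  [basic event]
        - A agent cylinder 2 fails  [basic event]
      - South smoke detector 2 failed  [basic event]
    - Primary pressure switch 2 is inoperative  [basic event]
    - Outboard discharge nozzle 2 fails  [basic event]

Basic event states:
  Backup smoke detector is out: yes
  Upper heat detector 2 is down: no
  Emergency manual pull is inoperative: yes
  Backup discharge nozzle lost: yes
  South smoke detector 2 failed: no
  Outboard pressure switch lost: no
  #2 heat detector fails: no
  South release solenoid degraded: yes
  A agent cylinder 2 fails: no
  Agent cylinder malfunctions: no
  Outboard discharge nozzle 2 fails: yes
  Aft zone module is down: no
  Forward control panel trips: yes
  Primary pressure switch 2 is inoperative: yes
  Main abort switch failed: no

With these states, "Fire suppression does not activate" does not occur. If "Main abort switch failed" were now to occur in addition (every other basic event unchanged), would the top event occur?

No

Counterfactual: set "Main abort switch failed" to occurred.
Detection loop unavailable [OR]: #2 heat detector fails=not, Agent cylinder malfunctions=not → no input occurs → does not occur.
Release chain down [OR]: Backup smoke detector is out=occurs, Outboard pressure switch lost=not → at least one input occurs → occurs.
Zone B fails [AND]: Detection loop unavailable=not, Release chain down=occurs, Backup discharge nozzle lost=occurs → not all inputs occur → does not occur.
Manual path unavailable [AND]: Main abort switch failed=occurs, Emergency manual pull is inoperative=occurs → all inputs occur → occurs.
Agent supply inoperative [AND]: Aft zone module is down=not, Upper heat detector 2 is down=not, A agent cylinder 2 fails=not → not all inputs occur → does not occur.
Zone A lost [AND]: South release solenoid degraded=occurs, Manual path unavailable=occurs, Agent supply inoperative=not, South smoke detector 2 failed=not → not all inputs occur → does not occur.
Detection loop 2 inoperative [AND]: Forward control panel trips=occurs, Zone A lost=not, Primary pressure switch 2 is inoperative=occurs, Outboard discharge nozzle 2 fails=occurs → not all inputs occur → does not occur.
Fire suppression does not activate [OR]: Zone B fails=not, Detection loop 2 inoperative=not → no input occurs → does not occur.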